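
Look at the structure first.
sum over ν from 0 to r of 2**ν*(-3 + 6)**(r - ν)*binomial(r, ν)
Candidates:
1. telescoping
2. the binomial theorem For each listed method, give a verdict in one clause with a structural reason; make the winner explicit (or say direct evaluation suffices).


Technique: the binomial theorem — binomial(r, ν) weighting matched powers of 2 and (-3 + 6) is the expanded form of (2 + (-3 + 6))^r — fold it back up.
- telescoping: the summand is not presented as a shifted difference — a telescoping rewrite may exist, but the displayed structure does not offer one.
- the binomial theorem: yes, a natural case for it.


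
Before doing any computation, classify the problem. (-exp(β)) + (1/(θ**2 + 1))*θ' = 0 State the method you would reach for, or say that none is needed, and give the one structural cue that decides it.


Method: separation of variables — the slope splits multiplicatively: exp(β) carrying all β-dependence times θ**2 + 1 carrying all θ-dependence — separate and integrate. The cross-partial test also passes here (vacuously, each side single-variable); the potential-function route would work, separation is simply more immediate.


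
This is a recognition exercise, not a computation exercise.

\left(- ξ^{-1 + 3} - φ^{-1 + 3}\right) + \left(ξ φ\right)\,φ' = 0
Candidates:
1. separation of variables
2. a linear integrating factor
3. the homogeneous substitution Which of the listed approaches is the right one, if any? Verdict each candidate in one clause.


Verdict: the homogeneous substitution — solved for the derivative, the right side is unchanged under scaling ξ and φ together — it depends only on the ratio φ/ξ, so substitute a single ratio variable. A Bernoulli substitution is a fair alternative on this equation directly; the homogeneous reading takes it as given.
- separation of variables: no algebra isolates the independent variable on one side and the unknown on the other.
- a linear integrating factor: the unknown enters nonlinearly (through a power, a denominator, or a transcendental function), which the linear integrating-factor recipe cannot absorb as-is — any repair would come from a preliminary substitution, not the factor.
- the homogeneous substitution — yes, a natural case for it.


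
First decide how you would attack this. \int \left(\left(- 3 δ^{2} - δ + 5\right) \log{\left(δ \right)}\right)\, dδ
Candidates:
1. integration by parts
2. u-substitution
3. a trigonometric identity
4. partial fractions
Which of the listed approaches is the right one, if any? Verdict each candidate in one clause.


Technique: integration by parts — choose u = \log{\left(δ \right)}: one derivative turns the logarithm algebraic, and the remaining factor - 3 δ^{2} - δ + 5 integrates term by term under the power rule.
- integration by parts: applicable, and directly so.
- u-substitution — no subexpression of the integrand serves as a whole-integral substitution inner — individual terms may offer their own, but none carries its derivative as a factor of the full integrand; a working change of variable would have to be constructed from outside the expression.
- a trigonometric identity: with no trigonometric functions present, identity rewriting has no target.
- partial fractions — there is no rational-function structure to decompose.


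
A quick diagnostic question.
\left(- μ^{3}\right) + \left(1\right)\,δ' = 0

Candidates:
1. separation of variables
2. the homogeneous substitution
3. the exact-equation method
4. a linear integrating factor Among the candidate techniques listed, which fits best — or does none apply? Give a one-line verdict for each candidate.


Diagnosis: no special technique — solved for the derivative, δ never appears on the right — this is a direct integration in μ, not a differential-equations problem at heart.
- separation of variables — any separation here is vacuous (nothing depends on the unknown); direct integration is the honest label.
- the homogeneous substitution: rescaling both variables together changes the slope, so no ratio substitution collapses it.
- the exact-equation method: with the unknown absent from both coefficients, the cross-partial test holds emptily — nothing for the exact method to work on.
- a linear integrating factor: the linear template holds only trivially here (the unknown is absent, so the coefficient is zero) — the method is not the natural label.


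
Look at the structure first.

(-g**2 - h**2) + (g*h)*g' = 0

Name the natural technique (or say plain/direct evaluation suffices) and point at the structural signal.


Best approach: the homogeneous substitution — the slope's numerator and denominator share total degree; set v = g/h and the equation drops to separable form. This doubles as a Bernoulli equation in the unknown as written; the homogeneous route needs no setup at all.


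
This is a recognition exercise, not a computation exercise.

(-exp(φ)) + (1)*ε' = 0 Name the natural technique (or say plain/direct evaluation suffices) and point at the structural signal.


Diagnosis: no special technique — solved for the derivative, ε never appears on the right — this is a direct integration in φ, not a differential-equations problem at heart.


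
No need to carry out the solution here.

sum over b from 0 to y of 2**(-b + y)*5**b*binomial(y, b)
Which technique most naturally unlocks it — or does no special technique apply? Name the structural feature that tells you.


Diagnosis: the binomial theorem — the binomial coefficients weight matched powers of 5 and 2, which is exactly the expansion of a binomial power.


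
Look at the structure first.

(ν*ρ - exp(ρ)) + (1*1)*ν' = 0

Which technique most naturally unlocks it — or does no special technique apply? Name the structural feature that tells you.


Diagnosis: a linear integrating factor — arrange it as ν' + ρ·ν = (the forcing term) and the integrating factor does the rest.


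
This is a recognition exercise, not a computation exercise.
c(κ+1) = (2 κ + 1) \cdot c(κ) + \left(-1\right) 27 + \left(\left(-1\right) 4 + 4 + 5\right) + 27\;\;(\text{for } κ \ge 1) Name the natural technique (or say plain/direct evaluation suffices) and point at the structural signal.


Verdict: a summation factor — because the multiplier 2 κ + 1 is index-dependent, divide through by its running product and sum the resulting differences.


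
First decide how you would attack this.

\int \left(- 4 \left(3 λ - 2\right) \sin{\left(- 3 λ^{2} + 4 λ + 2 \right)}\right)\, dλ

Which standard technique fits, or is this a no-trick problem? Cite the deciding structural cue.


Best approach: u-substitution — read it as f(- 3 λ^{2} + 4 λ + 2) times a constant multiple of d(- 3 λ^{2} + 4 λ + 2): one substitution, u = - 3 λ^{2} + 4 λ + 2, finishes it.


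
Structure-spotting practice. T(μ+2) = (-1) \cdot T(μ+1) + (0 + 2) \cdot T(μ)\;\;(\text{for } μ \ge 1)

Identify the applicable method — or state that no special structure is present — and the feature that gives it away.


Method: the characteristic-root method — linear, homogeneous, constant coefficients: solutions of the form r^μ exist — find the roots of the characteristic polynomial.


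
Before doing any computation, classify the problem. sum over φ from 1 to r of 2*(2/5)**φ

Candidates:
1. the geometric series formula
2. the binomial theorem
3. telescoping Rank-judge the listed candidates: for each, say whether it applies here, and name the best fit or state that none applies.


Best approach: the geometric series formula — check a ratio of consecutive terms: it is 2/5, independent of the index, so the geometric formula closes the sum.
- the geometric series formula: yes — fits the structure here.
- the binomial theorem: there is no pair of bases whose matched powers would reassemble into a single binomial power.
- telescoping — computed from the summand as displayed, the partial sums build up without the pairwise collapse telescoping exploits.


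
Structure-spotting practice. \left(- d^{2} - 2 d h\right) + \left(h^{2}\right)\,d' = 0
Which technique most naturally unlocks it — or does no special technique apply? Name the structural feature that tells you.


Diagnosis: the homogeneous substitution — the slope's numerator and denominator have matching total degree, so it depends only on d/h and the ratio substitution collapses it. A Bernoulli substitution is a fair alternative on this equation directly; the homogeneous reading takes it as given.


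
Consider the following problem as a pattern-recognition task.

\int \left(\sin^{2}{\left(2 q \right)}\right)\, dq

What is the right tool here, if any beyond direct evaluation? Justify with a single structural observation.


Best approach: a trigonometric identity — an even power like \sin^{2}{\left(2 q \right)} flattens under the half-angle identity into first-degree cosines you can integrate directly.


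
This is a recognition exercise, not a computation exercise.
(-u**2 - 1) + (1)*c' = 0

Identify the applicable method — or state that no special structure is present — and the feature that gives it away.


Best approach: no special technique — solved for the derivative, no c appears — this is antidifferentiation in u wearing ODE clothing.


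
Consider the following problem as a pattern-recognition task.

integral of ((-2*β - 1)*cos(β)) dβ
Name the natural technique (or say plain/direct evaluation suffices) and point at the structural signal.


Verdict: integration by parts — a polynomial factor -2*β - 1 multiplies cos(β); differentiating -2*β - 1 lowers its degree while cos(β) integrates cleanly, so parts wins.


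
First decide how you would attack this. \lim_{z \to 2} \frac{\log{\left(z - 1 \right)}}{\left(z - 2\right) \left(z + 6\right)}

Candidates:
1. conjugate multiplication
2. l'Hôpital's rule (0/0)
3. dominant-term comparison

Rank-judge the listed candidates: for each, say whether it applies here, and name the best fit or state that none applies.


Technique: l'Hôpital's rule (0/0) — substituting 2 gives 0 over 0; differentiate top and bottom once and re-evaluate. Expanding numerator and denominator to first order gives the same value — the rule automates exactly that.
- conjugate multiplication — no difference of divergent radicals appears, so rationalizing has nothing to cancel.
- l'Hôpital's rule (0/0): applies; the problem has the shape this method handles.
- dominant-term comparison: this limit is not decided by comparing polynomial growth at infinity.


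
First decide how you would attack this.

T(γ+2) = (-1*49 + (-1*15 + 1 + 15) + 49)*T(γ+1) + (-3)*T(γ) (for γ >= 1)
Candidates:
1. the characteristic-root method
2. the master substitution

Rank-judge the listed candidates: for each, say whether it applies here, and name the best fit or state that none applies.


Technique: the characteristic-root method — every coefficient is a fixed number and the forcing is zero — substitute r^γ and read off the root equation.
- the characteristic-root method — yes, a natural case for it.
- the master substitution — the recursive argument is a shift of the index, not a fixed fraction of it.


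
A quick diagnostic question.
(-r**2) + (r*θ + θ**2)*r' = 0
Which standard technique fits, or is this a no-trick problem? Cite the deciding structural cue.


Technique: the homogeneous substitution — the slope's numerator and denominator share total degree; set v = r/θ and the equation drops to separable form. With the right rearrangement (exchanging the roles of the variables where needed), this also fits a Bernoulli template; the homogeneous substitution reads the structure directly.


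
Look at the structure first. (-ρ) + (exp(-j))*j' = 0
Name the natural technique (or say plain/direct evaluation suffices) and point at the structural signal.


Diagnosis: separation of variables — all dependence on the two variables factors apart, the defining separable shape. The cross-partial test also passes here (vacuously, each side single-variable); the potential-function route would work, separation is simply more immediate.


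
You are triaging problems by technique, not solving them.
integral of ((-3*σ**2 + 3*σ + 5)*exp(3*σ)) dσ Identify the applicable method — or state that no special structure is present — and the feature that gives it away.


Best approach: integration by parts — differentiate -3*σ**2 + 3*σ + 5, integrate exp(3*σ): each pass lowers the polynomial degree, so parts terminates.


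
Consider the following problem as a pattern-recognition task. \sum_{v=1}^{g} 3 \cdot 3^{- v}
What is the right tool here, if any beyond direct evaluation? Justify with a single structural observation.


Diagnosis: the geometric series formula — consecutive terms stand in a fixed index-free ratio — the geometric sum formula closes it.


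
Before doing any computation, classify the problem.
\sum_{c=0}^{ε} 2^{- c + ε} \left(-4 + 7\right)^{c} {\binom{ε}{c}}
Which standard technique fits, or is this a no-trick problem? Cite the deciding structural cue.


Best approach: the binomial theorem — terms weighting {\binom{ε}{c}} against matched powers of (-4 + 7) and 2 reassemble into ((-4 + 7) + 2)^ε by the binomial theorem.


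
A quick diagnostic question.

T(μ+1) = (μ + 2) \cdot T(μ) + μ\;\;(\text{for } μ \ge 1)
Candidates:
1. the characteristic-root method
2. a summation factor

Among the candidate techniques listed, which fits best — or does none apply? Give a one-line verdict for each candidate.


Technique: a summation factor — first-order, linear, moving coefficient μ + 2: the discrete analogue of an integrating factor handles it.
- the characteristic-root method: an index-dependent weight blocks the pure exponential ansatz.
- a summation factor — applicable, and directly so.


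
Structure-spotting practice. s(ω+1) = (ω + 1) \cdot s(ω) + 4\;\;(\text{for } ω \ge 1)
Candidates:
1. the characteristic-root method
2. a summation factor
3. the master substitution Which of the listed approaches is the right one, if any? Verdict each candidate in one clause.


Best approach: a summation factor — it is first-order linear but the coefficient ω + 1 depends on the index, so multiply through by a summation factor to telescope it.
- the characteristic-root method: the coefficients vary with the index, breaking the constant-coefficient structure the method needs.
- a summation factor — yes, a natural case for it.
- the master substitution — this is shift-type recursion, outside the divide-and-conquer template.


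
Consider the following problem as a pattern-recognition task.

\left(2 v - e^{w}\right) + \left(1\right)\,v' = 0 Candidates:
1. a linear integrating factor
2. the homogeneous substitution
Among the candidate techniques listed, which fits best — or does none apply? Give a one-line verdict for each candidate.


Best approach: a linear integrating factor — v enters only linearly with coefficient 2; multiply by exp of the integral of 2 and the left side becomes one derivative.
- a linear integrating factor — yes, a natural case for it.
- the homogeneous substitution — solved for the derivative, the right side changes under joint scaling of the two variables.


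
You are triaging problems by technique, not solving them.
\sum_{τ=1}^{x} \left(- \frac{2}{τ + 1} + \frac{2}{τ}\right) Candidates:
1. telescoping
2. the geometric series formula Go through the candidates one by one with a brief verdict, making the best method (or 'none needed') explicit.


Diagnosis: telescoping — a difference of consecutive values of one function (\frac{2}{τ} at one index and the next) — telescoping by construction.
- telescoping — a fit — the right tool for this form.
- the geometric series formula — the term-to-term ratio drifts with the index — the one thing the geometric formula cannot absorb.


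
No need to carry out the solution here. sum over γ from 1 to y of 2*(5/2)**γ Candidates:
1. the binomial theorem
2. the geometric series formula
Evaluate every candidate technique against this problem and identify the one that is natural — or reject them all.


Verdict: the geometric series formula — the ratio of consecutive terms is the constant 5/2, independent of the index — a geometric sum.
- the binomial theorem — there is no sum-raised-to-a-power identity hiding in these terms.
- the geometric series formula — a fit — the right tool for this form.


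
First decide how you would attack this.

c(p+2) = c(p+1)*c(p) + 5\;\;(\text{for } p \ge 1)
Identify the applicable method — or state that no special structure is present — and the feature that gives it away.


Verdict: no special technique — a nonlinear dependence on earlier terms breaks linearity, and with it every superposition-based closed form.


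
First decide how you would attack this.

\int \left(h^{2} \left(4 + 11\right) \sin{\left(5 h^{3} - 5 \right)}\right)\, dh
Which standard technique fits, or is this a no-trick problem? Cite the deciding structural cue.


Technique: u-substitution — collected, the integrand has one factor that is, up to a constant, the derivative of an inner expression the rest depends on — substitute for that inner expression.


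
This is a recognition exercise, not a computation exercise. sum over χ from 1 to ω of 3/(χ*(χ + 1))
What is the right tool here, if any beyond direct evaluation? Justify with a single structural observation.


Diagnosis: telescoping — poles of 3/(χ*(χ + 1)) differ by an integer, the telltale of a telescoping partial-fraction sum.


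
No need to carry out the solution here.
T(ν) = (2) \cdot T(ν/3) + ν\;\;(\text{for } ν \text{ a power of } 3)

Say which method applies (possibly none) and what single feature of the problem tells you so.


Best approach: the master substitution — the argument shrinks by the factor 3, so measure the index on a logarithmic scale and the recursion becomes a shift.


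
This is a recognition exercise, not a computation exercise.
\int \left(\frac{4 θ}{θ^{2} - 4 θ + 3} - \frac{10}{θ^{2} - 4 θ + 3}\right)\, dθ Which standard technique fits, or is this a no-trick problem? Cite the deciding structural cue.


Verdict: partial fractions — θ^{2} - 4 θ + 3 splits into linear pieces, so the quotient is a sum of simple fractions — decompose before integrating.


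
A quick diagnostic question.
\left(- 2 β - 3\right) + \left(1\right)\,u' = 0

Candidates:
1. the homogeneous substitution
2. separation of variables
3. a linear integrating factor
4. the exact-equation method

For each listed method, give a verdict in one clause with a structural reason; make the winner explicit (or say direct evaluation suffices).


Best approach: no special technique — with u absent the equation is not coupled at all: direct integration in β.
- the homogeneous substitution: the slope changes under joint rescaling, failing the degree-zero test.
- separation of variables: any separation here is vacuous (nothing depends on the unknown); direct integration is the honest label.
- a linear integrating factor: with the unknown absent the integrating factor is a formality; direct integration is the working structure.
- the exact-equation method — no dependence on the unknown anywhere: exactness is a label without content here.


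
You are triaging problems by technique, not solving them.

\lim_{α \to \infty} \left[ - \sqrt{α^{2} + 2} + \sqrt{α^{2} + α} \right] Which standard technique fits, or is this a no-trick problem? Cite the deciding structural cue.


Technique: conjugate multiplication — an infinity-minus-infinity difference with a surviving radical — multiply by the conjugate to cancel the divergence.


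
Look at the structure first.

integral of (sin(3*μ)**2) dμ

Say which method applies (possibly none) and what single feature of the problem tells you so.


Verdict: a trigonometric identity — apply power reduction to sin(3*μ)**2; each application halves the trigonometric degree.


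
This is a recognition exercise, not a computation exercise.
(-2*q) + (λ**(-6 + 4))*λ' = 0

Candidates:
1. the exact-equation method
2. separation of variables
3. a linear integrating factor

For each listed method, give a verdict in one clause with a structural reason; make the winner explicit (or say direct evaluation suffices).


Technique: separation of variables — one side of the product carries the independent variable, the other the unknown — the textbook separation shape.
- the exact-equation method: with no real cross-dependence between the variables, the exact-equation machinery is a detour rather than the natural reading.
- separation of variables: applicable, and directly so.
- a linear integrating factor: a nonlinear term in the unknown puts this outside the integrating-factor template.


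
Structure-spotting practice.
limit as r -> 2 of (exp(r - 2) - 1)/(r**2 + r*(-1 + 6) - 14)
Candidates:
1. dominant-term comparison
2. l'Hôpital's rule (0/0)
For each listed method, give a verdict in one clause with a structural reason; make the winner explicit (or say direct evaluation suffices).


Verdict: l'Hôpital's rule (0/0) — plug in 2: top and bottom both hit zero, so differentiate each and retry. The standard small-argument limits would also carry it; the rule is the systematic route.
- dominant-term comparison — this limit is not decided by comparing leading-term growth at infinity.
- l'Hôpital's rule (0/0): yes — fits the structure here.


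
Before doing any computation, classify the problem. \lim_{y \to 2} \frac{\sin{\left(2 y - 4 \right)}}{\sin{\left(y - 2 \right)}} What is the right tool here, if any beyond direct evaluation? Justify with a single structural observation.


Technique: l'Hôpital's rule (0/0) — both numerator and denominator vanish at 2: the genuine 0/0 indeterminate that l'Hôpital exists for. One could equally expand both pieces locally and compare leading terms; the rule does that in one stroke.


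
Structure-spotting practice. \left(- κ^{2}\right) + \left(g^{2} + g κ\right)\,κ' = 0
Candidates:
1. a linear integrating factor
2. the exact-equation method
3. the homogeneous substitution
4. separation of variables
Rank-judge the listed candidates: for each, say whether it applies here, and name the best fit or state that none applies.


Technique: the homogeneous substitution — the slope is degree-zero homogeneous: the ratio substitution v = κ/g collapses it. A Bernoulli substitution after rearrangement (possibly exchanging dependent and independent variable) is a fair alternative; the homogeneous route works on the equation as it stands.
- a linear integrating factor: the unknown enters nonlinearly (through a power, a denominator, or a transcendental function), which the linear integrating-factor recipe cannot absorb as-is — any repair would come from a preliminary substitution, not the factor.
- the exact-equation method: the mixed partial derivatives differ, so the left side is not a total differential.
- the homogeneous substitution: yes, a natural case for it.
- separation of variables — no division isolates the independent variable from the unknown.


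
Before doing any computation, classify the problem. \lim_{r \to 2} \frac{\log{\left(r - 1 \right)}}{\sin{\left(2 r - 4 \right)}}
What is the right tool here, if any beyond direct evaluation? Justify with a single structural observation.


Technique: l'Hôpital's rule (0/0) — the 0/0 form at 2 is the signature situation for l'Hôpital's rule. A first-order expansion at the point is an equally standard path; the rule packages it.


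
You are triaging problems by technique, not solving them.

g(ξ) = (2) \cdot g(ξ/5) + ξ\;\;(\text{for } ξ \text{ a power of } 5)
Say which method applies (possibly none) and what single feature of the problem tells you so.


Best approach: the master substitution — treat m = log base 5 of ξ as the new clock: one recursion step advances m by one while ξ scales by 5.


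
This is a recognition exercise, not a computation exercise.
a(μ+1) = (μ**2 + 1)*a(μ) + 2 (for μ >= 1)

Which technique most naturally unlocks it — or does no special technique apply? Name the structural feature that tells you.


Verdict: a summation factor — one step of memory with a weight μ**2 + 1 that changes as the index grows — the summation-factor construction is built for this.


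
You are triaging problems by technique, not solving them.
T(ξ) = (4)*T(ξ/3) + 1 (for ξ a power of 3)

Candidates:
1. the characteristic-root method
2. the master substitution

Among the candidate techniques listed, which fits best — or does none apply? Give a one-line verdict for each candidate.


Diagnosis: the master substitution — the argument contracts 3-fold per step: reindex ξ exponentially and solve the linear recurrence in the new index.
- the characteristic-root method: a divided-index call is not the fixed-shift linear shape that characteristic roots solve.
- the master substitution: applicable, and directly so.


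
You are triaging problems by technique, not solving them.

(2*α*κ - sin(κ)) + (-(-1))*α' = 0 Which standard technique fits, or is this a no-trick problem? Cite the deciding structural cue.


Method: a linear integrating factor — the unknown enters only to the first power against a nonzero forcing term — the integrating-factor template applies directly.


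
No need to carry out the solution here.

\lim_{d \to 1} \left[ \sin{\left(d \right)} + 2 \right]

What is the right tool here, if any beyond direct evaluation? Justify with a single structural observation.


Best approach: no special technique — no zero denominators, no indeterminate clash at 1 — substitute and read off the value.


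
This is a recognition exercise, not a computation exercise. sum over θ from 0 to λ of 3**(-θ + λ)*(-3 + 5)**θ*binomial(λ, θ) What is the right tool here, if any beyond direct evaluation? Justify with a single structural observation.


Technique: the binomial theorem — binomial(λ, θ) weighting matched powers of (-3 + 5) and 3 is the expanded form of ((-3 + 5) + 3)^λ — fold it back up.


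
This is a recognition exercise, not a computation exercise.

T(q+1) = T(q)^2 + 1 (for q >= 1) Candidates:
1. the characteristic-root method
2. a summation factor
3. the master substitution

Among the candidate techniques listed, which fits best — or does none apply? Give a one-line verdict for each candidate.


Technique: no special technique — this one you iterate or analyze qualitatively: the nonlinearity defeats linear solution methods.
- the characteristic-root method: nonlinearity rules out exponential-mode superposition from the start.
- a summation factor — no summation factor applies — the rule is not linear in the sequence values.
- the master substitution — this is shift-type recursion, outside the divide-and-conquer template.


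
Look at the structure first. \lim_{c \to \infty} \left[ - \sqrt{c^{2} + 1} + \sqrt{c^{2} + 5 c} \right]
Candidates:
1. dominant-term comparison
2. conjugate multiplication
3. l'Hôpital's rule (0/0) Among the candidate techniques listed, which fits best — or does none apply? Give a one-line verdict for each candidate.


Method: conjugate multiplication — both pieces blow up but their difference is finite; the conjugate trick rationalizes \sqrt{c^{2} + 5 c} - \sqrt{c^{2} + 1}.
- dominant-term comparison: this limit is not decided by comparing leading-term growth at infinity.
- conjugate multiplication — yes, a natural case for it.
- l'Hôpital's rule (0/0) — substitution produces ∞ − ∞ rather than a vanishing quotient; the rule needs a 0/0 ratio to act on.


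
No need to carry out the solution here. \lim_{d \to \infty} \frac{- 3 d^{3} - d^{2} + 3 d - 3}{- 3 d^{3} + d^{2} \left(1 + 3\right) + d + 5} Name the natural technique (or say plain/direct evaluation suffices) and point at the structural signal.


Best approach: dominant-term comparison — as d grows, only the highest-degree terms matter — compare leading terms and read the limit off. As a single quotient, the ∞/∞ shape would yield to repeated differentiation as well — the growth comparison gets there in one look.


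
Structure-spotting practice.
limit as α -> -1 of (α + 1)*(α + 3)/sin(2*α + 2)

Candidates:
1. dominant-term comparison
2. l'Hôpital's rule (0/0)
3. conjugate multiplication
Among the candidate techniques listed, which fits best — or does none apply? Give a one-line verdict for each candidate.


Diagnosis: l'Hôpital's rule (0/0) — substituting -1 gives 0 over 0; differentiate top and bottom once and re-evaluate. Known elementary limits would finish this too — the rule just bypasses the case analysis.
- dominant-term comparison: no dominant-degree comparison decides it.
- l'Hôpital's rule (0/0): yes — fits the structure here.
- conjugate multiplication — there are no radicals in tension whose conjugate would simplify matters.


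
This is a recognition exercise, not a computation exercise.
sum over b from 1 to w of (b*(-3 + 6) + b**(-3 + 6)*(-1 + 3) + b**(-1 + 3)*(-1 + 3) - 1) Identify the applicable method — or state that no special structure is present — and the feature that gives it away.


Verdict: no special technique — the summand is a plain polynomial in b (expanding first if it arrives factored); standard power-sum formulas evaluate it term by term.


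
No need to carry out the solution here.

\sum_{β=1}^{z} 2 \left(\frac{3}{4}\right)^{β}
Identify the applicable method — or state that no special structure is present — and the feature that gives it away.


Diagnosis: the geometric series formula — each term is \frac{3}{4} times the previous one, so the geometric-series formula applies directly.


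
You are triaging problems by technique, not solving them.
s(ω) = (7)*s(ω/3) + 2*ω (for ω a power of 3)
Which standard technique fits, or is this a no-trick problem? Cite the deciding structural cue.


Technique: the master substitution — recursion at ω/3 is multiplicative in the index; logarithmic reindexing via ω = 3^m linearizes it.


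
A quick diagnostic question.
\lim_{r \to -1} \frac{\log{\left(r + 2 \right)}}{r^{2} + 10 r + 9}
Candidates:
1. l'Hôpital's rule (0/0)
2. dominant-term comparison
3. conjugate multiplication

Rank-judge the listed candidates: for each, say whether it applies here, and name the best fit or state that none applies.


Verdict: l'Hôpital's rule (0/0) — plug in -1: top and bottom both hit zero, so differentiate each and retry. One could equally expand both pieces locally and compare leading terms; the rule does that in one stroke.
- l'Hôpital's rule (0/0) — yes — fits the structure here.
- dominant-term comparison — no dominant power emerges to decide the limit by degree comparison.
- conjugate multiplication: no divergent radical difference is present for a conjugate pair to cancel.


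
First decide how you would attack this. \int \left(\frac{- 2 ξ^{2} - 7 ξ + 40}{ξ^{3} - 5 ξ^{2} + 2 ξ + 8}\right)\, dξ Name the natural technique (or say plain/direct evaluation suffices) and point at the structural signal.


Method: partial fractions — with ξ^{3} - 5 ξ^{2} + 2 ξ + 8 factorable and the degree on top strictly smaller, simple-fraction decomposition is immediate.


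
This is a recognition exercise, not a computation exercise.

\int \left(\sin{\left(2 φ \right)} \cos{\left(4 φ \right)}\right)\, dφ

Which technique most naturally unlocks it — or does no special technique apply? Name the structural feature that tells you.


Technique: a trigonometric identity — \sin{\left(2 φ \right)} \cos{\left(4 φ \right)} is a beat pattern — rewrite the product as a sum of single-frequency waves before integrating.


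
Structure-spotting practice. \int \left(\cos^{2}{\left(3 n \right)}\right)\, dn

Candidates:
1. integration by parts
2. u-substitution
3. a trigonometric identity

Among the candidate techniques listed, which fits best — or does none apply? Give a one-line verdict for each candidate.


Diagnosis: a trigonometric identity — reduce \cos^{2}{\left(3 n \right)} with the power-reduction formula and the integral becomes first-degree trigonometry.
- integration by parts — not the natural route: no polynomial-kernel product appears — a recursive parts reduction of the trigonometric product exists, but the identity rewrite is direct.
- u-substitution: no subexpression of the integrand pairs with its own derivative as a factor — individual terms may offer their own substitutions, but any change of variable covering the whole integral would have to be constructed from outside the expression.
- a trigonometric identity: applies; the problem has the shape this method handles.


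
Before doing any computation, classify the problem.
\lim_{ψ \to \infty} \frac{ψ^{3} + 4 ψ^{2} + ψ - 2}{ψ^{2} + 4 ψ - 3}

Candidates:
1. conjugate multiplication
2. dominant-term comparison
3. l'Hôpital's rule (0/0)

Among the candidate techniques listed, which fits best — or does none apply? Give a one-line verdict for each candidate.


Diagnosis: dominant-term comparison — divide through by the highest power of ψ; every lower-order term dies and the dominant terms decide the limit.
- conjugate multiplication: no divergent radical difference is present for a conjugate pair to cancel.
- dominant-term comparison: applicable, and directly so.
- l'Hôpital's rule (0/0) — no 0/0 form appears: written as one quotient, top and bottom both grow without bound, and the ratio is decided by their leading terms.


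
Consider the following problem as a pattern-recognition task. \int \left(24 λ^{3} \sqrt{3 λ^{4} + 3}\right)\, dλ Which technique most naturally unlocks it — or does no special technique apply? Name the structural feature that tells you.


Technique: u-substitution — viewed as a product, the integrand is a composition evaluated at 3 λ^{4} + 3 times (a constant multiple of) that inner expression's derivative, so u = 3 λ^{4} + 3 makes it elementary.


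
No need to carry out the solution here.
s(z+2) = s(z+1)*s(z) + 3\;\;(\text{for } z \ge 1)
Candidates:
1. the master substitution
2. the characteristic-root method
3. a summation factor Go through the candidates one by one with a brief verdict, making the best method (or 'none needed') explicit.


Verdict: no special technique — the update rule curves (it is not linear in the unknown sequence), so no superposition-based closed form attaches — iterate or study it directly.
- the master substitution — the recursion shifts the index rather than dividing it.
- the characteristic-root method — the recursion is nonlinear in the sequence values, so no linear-modes ansatz applies.
- a summation factor: no summation factor applies — the rule is not linear in the sequence values.


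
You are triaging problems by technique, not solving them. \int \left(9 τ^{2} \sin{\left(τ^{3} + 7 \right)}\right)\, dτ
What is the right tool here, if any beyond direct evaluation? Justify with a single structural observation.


Verdict: u-substitution — set u = τ^{3} + 7: a constant multiple of its derivative, namely 9 τ^{2}, is present as a factor once the integrand is collected, so the du is sitting there waiting.


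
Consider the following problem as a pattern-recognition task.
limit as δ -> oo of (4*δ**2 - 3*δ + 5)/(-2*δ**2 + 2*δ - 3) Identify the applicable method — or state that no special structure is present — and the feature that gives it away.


Technique: dominant-term comparison — growth-rate triage: the leading powers of δ decide the limit, everything else is noise. l'Hôpital's at-infinity variant applies to the expression viewed as a single quotient; the leading-term comparison is the direct route.


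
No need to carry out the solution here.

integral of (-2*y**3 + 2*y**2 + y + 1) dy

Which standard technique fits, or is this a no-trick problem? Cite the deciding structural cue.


Verdict: no special technique — nothing composite, nothing rational, nothing trigonometric — each constant-multiple power of y integrates by the power rule alone.


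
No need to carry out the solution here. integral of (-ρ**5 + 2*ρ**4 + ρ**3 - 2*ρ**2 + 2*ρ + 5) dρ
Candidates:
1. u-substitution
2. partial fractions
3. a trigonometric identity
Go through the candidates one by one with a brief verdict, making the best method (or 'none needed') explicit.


Best approach: no special technique — scan for structure and find none: constant multiples of powers of ρ, integrate directly.
- u-substitution — no substitution does more than relabel what direct integration already handles.
- partial fractions: the expression is not a ratio of polynomials that decomposes further.
- a trigonometric identity: no sine or cosine appears, so there is nothing for a trigonometric identity to act on.


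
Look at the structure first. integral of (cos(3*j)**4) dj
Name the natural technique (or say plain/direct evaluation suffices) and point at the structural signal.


Diagnosis: a trigonometric identity — even powers like cos(3*j)**4 never integrate directly; the half-angle identity lowers the degree first.


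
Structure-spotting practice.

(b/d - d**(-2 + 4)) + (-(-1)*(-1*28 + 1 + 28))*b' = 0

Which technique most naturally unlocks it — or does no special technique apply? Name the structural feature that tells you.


Method: a linear integrating factor — the unknown enters only to the first power against a nonzero forcing term — the integrating-factor template applies directly.


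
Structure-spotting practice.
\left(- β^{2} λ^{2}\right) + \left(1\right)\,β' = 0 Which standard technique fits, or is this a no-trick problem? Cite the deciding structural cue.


Method: separation of variables — one side of the product carries the independent variable, the other the unknown — the textbook separation shape.


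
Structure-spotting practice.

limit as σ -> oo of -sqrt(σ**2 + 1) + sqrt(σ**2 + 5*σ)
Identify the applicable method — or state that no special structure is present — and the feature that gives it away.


Best approach: conjugate multiplication — an infinity-minus-infinity difference with a surviving radical — multiply by the conjugate to cancel the divergence.


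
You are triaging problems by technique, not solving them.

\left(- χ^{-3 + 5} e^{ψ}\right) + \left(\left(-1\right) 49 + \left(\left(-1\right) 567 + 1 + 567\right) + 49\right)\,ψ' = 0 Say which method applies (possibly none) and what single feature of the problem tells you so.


Best approach: separation of variables — one side of the product carries the independent variable, the other the unknown — the textbook separation shape.


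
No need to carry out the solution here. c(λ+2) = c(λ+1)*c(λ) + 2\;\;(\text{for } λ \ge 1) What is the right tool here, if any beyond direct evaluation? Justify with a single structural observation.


Best approach: no special technique — nonlinear feedback in the recursion rules out every root- or factor-based technique.


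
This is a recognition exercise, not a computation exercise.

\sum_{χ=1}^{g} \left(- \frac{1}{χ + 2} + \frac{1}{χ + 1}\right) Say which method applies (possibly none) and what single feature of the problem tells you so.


Verdict: telescoping — this sum is a zipper: each term contributes \frac{1}{χ + 1} and removes the next index's value, which the following term puts back, closing term by term.


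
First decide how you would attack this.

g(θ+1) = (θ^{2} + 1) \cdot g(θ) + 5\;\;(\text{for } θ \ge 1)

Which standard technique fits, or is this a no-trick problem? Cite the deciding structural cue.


Best approach: a summation factor — because the multiplier θ^{2} + 1 is index-dependent, divide through by its running product and sum the resulting differences.
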